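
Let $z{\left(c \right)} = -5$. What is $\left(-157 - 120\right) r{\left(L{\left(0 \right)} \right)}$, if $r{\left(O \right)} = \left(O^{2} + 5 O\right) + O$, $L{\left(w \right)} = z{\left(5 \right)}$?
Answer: $1385$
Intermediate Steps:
$L{\left(w \right)} = -5$
$r{\left(O \right)} = O^{2} + 6 O$
$\left(-157 - 120\right) r{\left(L{\left(0 \right)} \right)} = \left(-157 - 120\right) \left(- 5 \left(6 - 5\right)\right) = - 277 \left(\left(-5\right) 1\right) = \left(-277\right) \left(-5\right) = 1385$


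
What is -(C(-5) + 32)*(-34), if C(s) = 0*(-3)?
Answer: 1088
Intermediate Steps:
C(s) = 0
-(C(-5) + 32)*(-34) = -(0 + 32)*(-34) = -32*(-34) = -1*(-1088) = 1088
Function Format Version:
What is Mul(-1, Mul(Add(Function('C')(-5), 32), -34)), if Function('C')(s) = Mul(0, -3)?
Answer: 1088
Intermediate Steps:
Function('C')(s) = 0
Mul(-1, Mul(Add(Function('C')(-5), 32), -34)) = Mul(-1, Mul(Add(0, 32), -34)) = Mul(-1, Mul(32, -34)) = Mul(-1, -1088) = 1088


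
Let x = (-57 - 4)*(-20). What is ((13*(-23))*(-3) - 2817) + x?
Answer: -700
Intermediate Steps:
x = 1220 (x = -61*(-20) = 1220)
((13*(-23))*(-3) - 2817) + x = ((13*(-23))*(-3) - 2817) + 1220 = (-299*(-3) - 2817) + 1220 = (897 - 2817) + 1220 = -1920 + 1220 = -700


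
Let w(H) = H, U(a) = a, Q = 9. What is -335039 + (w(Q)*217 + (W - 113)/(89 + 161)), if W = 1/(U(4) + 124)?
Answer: -10658766463/32000 ≈ -3.3309e+5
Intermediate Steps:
W = 1/128 (W = 1/(4 + 124) = 1/128 ≈ 0.0078125)
-335039 + (w(Q)*217 + (W - 113)/(89 + 161)) = -335039 + (9*217 + (1/128 - 113)/(89 + 161)) = -335039 + (1953 - 14463/128/250) = -335039 + (1953 - 14463/128*1/250) = -335039 + (1953 - 14463/32000) = -335039 + 62481537/32000 = -10658766463/32000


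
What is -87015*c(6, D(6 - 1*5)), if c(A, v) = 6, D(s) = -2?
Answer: -522090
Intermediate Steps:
-87015*c(6, D(6 - 1*5)) = -87015*6 = -522090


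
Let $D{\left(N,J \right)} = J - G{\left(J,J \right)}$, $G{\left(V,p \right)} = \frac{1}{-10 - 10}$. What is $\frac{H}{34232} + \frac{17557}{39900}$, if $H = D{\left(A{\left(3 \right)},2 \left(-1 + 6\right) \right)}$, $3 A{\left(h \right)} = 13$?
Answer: $\frac{601412219}{1365856800} \approx 0.44032$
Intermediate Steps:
$A{\left(h \right)} = \frac{13}{3}$ ($A{\left(h \right)} = \frac{1}{3} \cdot 13 = \frac{13}{3}$)
$G{\left(V,p \right)} = - \frac{1}{20}$ ($G{\left(V,p \right)} = \frac{1}{-20} = - \frac{1}{20}$)
$D{\left(N,J \right)} = \frac{1}{20} + J$ ($D{\left(N,J \right)} = J - - \frac{1}{20} = J + \frac{1}{20} = \frac{1}{20} + J$)
$H = \frac{201}{20}$ ($H = \frac{1}{20} + 2 \left(-1 + 6\right) = \frac{1}{20} + 2 \cdot 5 = \frac{1}{20} + 10 = \frac{201}{20} \approx 10.05$)
$\frac{H}{34232} + \frac{17557}{39900} = \frac{201}{20 \cdot 34232} + \frac{17557}{39900} = \frac{201}{20} \cdot \frac{1}{34232} + 17557 \cdot \frac{1}{39900} = \frac{201}{684640} + \frac{17557}{39900} = \frac{601412219}{1365856800}$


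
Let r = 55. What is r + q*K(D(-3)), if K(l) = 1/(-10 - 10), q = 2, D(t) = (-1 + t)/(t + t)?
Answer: 549/10 ≈ 54.900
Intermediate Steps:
D(t) = (-1 + t)/(2*t) (D(t) = (-1 + t)/((2*t)) = (-1 + t)*(1/(2*t)) = (-1 + t)/(2*t))
K(l) = -1/20 (K(l) = 1/(-20) = -1/20)
r + q*K(D(-3)) = 55 + 2*(-1/20) = 55 - ⅒ = 549/10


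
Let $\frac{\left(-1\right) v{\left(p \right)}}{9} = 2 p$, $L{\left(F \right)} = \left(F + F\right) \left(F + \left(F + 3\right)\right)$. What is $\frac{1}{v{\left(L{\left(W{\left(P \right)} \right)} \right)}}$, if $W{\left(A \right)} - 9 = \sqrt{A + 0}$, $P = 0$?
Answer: $- \frac{1}{6804} \approx -0.00014697$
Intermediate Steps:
$W{\left(A \right)} = 9 + \sqrt{A}$ ($W{\left(A \right)} = 9 + \sqrt{A + 0} = 9 + \sqrt{A}$)
$L{\left(F \right)} = 2 F \left(3 + 2 F\right)$ ($L{\left(F \right)} = 2 F \left(F + \left(3 + F\right)\right) = 2 F \left(3 + 2 F\right)$)
$v{\left(p \right)} = - 18 p$ ($v{\left(p \right)} = - 9 \cdot 2 p = - 18 p$)
$\frac{1}{v{\left(L{\left(W{\left(P \right)} \right)} \right)}} = \frac{1}{\left(-18\right) 2 \left(9 + \sqrt{0}\right) \left(3 + 2 \left(9 + \sqrt{0}\right)\right)} = \frac{1}{\left(-18\right) 2 \left(9 + 0\right) \left(3 + 2 \left(9 + 0\right)\right)} = \frac{1}{\left(-18\right) 2 \cdot 9 \left(3 + 2 \cdot 9\right)} = \frac{1}{\left(-18\right) 2 \cdot 9 \left(3 + 18\right)} = \frac{1}{\left(-18\right) 2 \cdot 9 \cdot 21} = \frac{1}{\left(-18\right) 378} = \frac{1}{-6804} = - \frac{1}{6804}$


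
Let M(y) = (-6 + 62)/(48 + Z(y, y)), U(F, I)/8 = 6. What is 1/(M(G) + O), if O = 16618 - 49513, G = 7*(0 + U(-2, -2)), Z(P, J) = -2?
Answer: -23/756557 ≈ -3.0401e-5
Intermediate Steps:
U(F, I) = 48 (U(F, I) = 8*6 = 48)
G = 336 (G = 7*(0 + 48) = 7*48 = 336)
O = -32895
M(y) = 28/23 (M(y) = (-6 + 62)/(48 - 2) = 56/46 = 56*(1/46) = 28/23)
1/(M(G) + O) = 1/(28/23 - 32895) = 1/(-756557/23) = -23/756557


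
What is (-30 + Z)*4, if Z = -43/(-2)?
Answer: -34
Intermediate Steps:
Z = 43/2 (Z = -43*(-1/2) = 43/2 ≈ 21.500)
(-30 + Z)*4 = (-30 + 43/2)*4 = -17/2*4 = -34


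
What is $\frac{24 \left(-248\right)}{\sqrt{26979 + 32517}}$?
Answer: $- \frac{496 \sqrt{14874}}{2479} \approx -24.402$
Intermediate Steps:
$\frac{24 \left(-248\right)}{\sqrt{26979 + 32517}} = - \frac{5952}{\sqrt{59496}} = - \frac{5952}{2 \sqrt{14874}} = - 5952 \frac{\sqrt{14874}}{29748} = - \frac{496 \sqrt{14874}}{2479}$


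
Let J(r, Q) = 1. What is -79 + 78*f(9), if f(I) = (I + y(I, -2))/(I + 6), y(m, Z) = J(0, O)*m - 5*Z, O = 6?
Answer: 333/5 ≈ 66.600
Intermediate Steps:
y(m, Z) = m - 5*Z (y(m, Z) = 1*m - 5*Z = m - 5*Z)
f(I) = (10 + 2*I)/(6 + I) (f(I) = (I + (I - 5*(-2)))/(I + 6) = (I + (I + 10))/(6 + I) = (I + (10 + I))/(6 + I) = (10 + 2*I)/(6 + I))
-79 + 78*f(9) = -79 + 78*(2*(5 + 9)/(6 + 9)) = -79 + 78*(2*14/15) = -79 + 78*(2*(1/15)*14) = -79 + 78*(28/15) = -79 + 728/5 = 333/5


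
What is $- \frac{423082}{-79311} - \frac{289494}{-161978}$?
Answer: $\frac{45745017415}{6423318579} \approx 7.1217$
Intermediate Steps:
$- \frac{423082}{-79311} - \frac{289494}{-161978} = \left(-423082\right) \left(- \frac{1}{79311}\right) - - \frac{144747}{80989} = \frac{423082}{79311} + \frac{144747}{80989} = \frac{45745017415}{6423318579}$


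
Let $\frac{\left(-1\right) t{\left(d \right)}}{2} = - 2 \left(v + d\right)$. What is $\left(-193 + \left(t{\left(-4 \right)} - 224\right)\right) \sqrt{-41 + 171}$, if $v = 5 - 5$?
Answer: $- 433 \sqrt{130} \approx -4937.0$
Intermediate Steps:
$v = 0$
$t{\left(d \right)} = 4 d$ ($t{\left(d \right)} = - 2 \left(- 2 \left(0 + d\right)\right) = - 2 \left(- 2 d\right) = 4 d$)
$\left(-193 + \left(t{\left(-4 \right)} - 224\right)\right) \sqrt{-41 + 171} = \left(-193 + \left(4 \left(-4\right) - 224\right)\right) \sqrt{-41 + 171} = \left(-193 - 240\right) \sqrt{130} = - 433 \sqrt{130}$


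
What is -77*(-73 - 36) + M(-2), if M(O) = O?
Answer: 8391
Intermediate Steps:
-77*(-73 - 36) + M(-2) = -77*(-73 - 36) - 2 = -77*(-109) - 2 = 8393 - 2 = 8391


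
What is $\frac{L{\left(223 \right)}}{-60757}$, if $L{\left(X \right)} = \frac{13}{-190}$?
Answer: $\frac{13}{11543830} \approx 1.1261 \cdot 10^{-6}$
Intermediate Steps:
$L{\left(X \right)} = - \frac{13}{190}$ ($L{\left(X \right)} = 13 \left(- \frac{1}{190}\right) = - \frac{13}{190}$)
$\frac{L{\left(223 \right)}}{-60757} = - \frac{13}{190 \left(-60757\right)} = \left(- \frac{13}{190}\right) \left(- \frac{1}{60757}\right) = \frac{13}{11543830}$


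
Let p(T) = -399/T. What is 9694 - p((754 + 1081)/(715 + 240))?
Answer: 3633907/367 ≈ 9901.7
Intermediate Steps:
9694 - p((754 + 1081)/(715 + 240)) = 9694 - (-399)/((754 + 1081)/(715 + 240)) = 9694 - (-399)/(1835/955) = 9694 - (-399)/(1835*(1/955)) = 9694 - (-399)/367/191 = 9694 - (-399)*191/367 = 9694 - 1*(-76209/367) = 9694 + 76209/367 = 3633907/367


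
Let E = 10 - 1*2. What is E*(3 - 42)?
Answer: -312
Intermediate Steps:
E = 8 (E = 10 - 2 = 8)
E*(3 - 42) = 8*(3 - 42) = 8*(-39) = -312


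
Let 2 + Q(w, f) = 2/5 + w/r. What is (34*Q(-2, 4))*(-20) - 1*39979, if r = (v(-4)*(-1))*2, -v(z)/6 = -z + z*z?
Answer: -116656/3 ≈ -38885.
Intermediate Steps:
v(z) = -6*z² + 6*z (v(z) = -6*(-z + z*z) = -6*(-z + z²) = -6*(z² - z) = -6*z² + 6*z)
r = 240 (r = ((6*(-4)*(1 - 1*(-4)))*(-1))*2 = ((6*(-4)*(1 + 4))*(-1))*2 = ((6*(-4)*5)*(-1))*2 = -120*(-1)*2 = 120*2 = 240)
Q(w, f) = -8/5 + w/240 (Q(w, f) = -2 + (2/5 + w/240) = -2 + (2*(⅕) + w*(1/240)) = -2 + (⅖ + w/240) = -8/5 + w/240)
(34*Q(-2, 4))*(-20) - 1*39979 = (34*(-8/5 + (1/240)*(-2)))*(-20) - 1*39979 = (34*(-8/5 - 1/120))*(-20) - 39979 = (34*(-193/120))*(-20) - 39979 = -3281/60*(-20) - 39979 = 3281/3 - 39979 = -116656/3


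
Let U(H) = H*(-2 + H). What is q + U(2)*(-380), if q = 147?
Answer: 147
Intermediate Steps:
q + U(2)*(-380) = 147 + (2*(-2 + 2))*(-380) = 147 + (2*0)*(-380) = 147 + 0*(-380) = 147 + 0 = 147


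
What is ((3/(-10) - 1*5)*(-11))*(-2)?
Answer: -583/5 ≈ -116.60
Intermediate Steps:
((3/(-10) - 1*5)*(-11))*(-2) = ((3*(-⅒) - 5)*(-11))*(-2) = ((-3/10 - 5)*(-11))*(-2) = -53/10*(-11)*(-2) = (583/10)*(-2) = -583/5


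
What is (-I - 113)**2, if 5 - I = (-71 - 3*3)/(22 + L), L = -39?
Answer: 3709476/289 ≈ 12836.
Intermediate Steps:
I = 5/17 (I = 5 - (-71 - 3*3)/(22 - 39) = 5 - (-71 - 9)/(-17) = 5 - (-80)*(-1)/17 = 5 - 1*80/17 = 5 - 80/17 = 5/17 ≈ 0.29412)
(-I - 113)**2 = (-1*5/17 - 113)**2 = (-5/17 - 113)**2 = (-1926/17)**2 = 3709476/289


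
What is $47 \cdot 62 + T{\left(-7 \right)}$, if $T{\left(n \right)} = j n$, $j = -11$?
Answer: $2991$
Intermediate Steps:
$T{\left(n \right)} = - 11 n$
$47 \cdot 62 + T{\left(-7 \right)} = 47 \cdot 62 - -77 = 2914 + 77 = 2991$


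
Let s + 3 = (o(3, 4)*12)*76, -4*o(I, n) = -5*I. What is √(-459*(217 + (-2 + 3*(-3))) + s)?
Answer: I*√91137 ≈ 301.89*I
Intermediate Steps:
o(I, n) = 5*I/4 (o(I, n) = -(-5)*I/4 = 5*I/4)
s = 3417 (s = -3 + (((5/4)*3)*12)*76 = -3 + ((15/4)*12)*76 = -3 + 45*76 = -3 + 3420 = 3417)
√(-459*(217 + (-2 + 3*(-3))) + s) = √(-459*(217 + (-2 + 3*(-3))) + 3417) = √(-459*(217 + (-2 - 9)) + 3417) = √(-459*(217 - 11) + 3417) = √(-459*206 + 3417) = √(-94554 + 3417) = √(-91137) = I*√91137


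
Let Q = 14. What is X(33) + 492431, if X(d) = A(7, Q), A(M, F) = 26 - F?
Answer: 492443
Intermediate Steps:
X(d) = 12 (X(d) = 26 - 1*14 = 26 - 14 = 12)
X(33) + 492431 = 12 + 492431 = 492443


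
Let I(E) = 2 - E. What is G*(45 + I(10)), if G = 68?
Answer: 2516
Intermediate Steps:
G*(45 + I(10)) = 68*(45 + (2 - 1*10)) = 68*(45 + (2 - 10)) = 68*(45 - 8) = 68*37 = 2516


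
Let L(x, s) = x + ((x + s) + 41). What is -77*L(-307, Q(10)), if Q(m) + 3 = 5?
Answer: 43967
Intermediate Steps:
Q(m) = 2 (Q(m) = -3 + 5 = 2)
L(x, s) = 41 + s + 2*x (L(x, s) = x + ((s + x) + 41) = x + (41 + s + x) = 41 + s + 2*x)
-77*L(-307, Q(10)) = -77*(41 + 2 + 2*(-307)) = -77*(41 + 2 - 614) = -77*(-571) = 43967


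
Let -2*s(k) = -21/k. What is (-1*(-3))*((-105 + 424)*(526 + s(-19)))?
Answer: 19108419/38 ≈ 5.0285e+5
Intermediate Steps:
s(k) = 21/(2*k) (s(k) = -(-21)/(2*k) = 21/(2*k))
(-1*(-3))*((-105 + 424)*(526 + s(-19))) = (-1*(-3))*((-105 + 424)*(526 + (21/2)/(-19))) = 3*(319*(526 + (21/2)*(-1/19))) = 3*(319*(526 - 21/38)) = 3*(319*(19967/38)) = 3*(6369473/38) = 19108419/38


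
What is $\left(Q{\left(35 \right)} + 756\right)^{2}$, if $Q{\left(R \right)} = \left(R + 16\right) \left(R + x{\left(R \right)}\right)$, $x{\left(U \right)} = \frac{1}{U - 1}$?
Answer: $\frac{25857225}{4} \approx 6.4643 \cdot 10^{6}$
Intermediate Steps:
$x{\left(U \right)} = \frac{1}{-1 + U}$
$Q{\left(R \right)} = \left(16 + R\right) \left(R + \frac{1}{-1 + R}\right)$ ($Q{\left(R \right)} = \left(R + 16\right) \left(R + \frac{1}{-1 + R}\right) = \left(16 + R\right) \left(R + \frac{1}{-1 + R}\right)$)
$\left(Q{\left(35 \right)} + 756\right)^{2} = \left(\frac{16 + 35 + 35 \left(-1 + 35\right) \left(16 + 35\right)}{-1 + 35} + 756\right)^{2} = \left(\frac{16 + 35 + 35 \cdot 34 \cdot 51}{34} + 756\right)^{2} = \left(\frac{16 + 35 + 60690}{34} + 756\right)^{2} = \left(\frac{1}{34} \cdot 60741 + 756\right)^{2} = \left(\frac{3573}{2} + 756\right)^{2} = \left(\frac{5085}{2}\right)^{2} = \frac{25857225}{4}$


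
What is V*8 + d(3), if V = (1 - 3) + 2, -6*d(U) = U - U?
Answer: 0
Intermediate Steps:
d(U) = 0 (d(U) = -(U - U)/6 = -⅙*0 = 0)
V = 0 (V = -2 + 2 = 0)
V*8 + d(3) = 0*8 + 0 = 0 + 0 = 0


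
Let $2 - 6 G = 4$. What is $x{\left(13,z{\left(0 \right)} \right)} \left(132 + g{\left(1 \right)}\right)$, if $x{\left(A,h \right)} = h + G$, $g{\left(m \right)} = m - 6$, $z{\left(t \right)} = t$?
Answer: $- \frac{127}{3} \approx -42.333$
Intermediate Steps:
$G = - \frac{1}{3}$ ($G = \frac{1}{3} - \frac{2}{3} = - \frac{1}{3} \approx -0.33333$)
$g{\left(m \right)} = -6 + m$
$x{\left(A,h \right)} = - \frac{1}{3} + h$ ($x{\left(A,h \right)} = h - \frac{1}{3} = - \frac{1}{3} + h$)
$x{\left(13,z{\left(0 \right)} \right)} \left(132 + g{\left(1 \right)}\right) = \left(- \frac{1}{3} + 0\right) \left(132 + \left(-6 + 1\right)\right) = - \frac{132 - 5}{3} = \left(- \frac{1}{3}\right) 127 = - \frac{127}{3}$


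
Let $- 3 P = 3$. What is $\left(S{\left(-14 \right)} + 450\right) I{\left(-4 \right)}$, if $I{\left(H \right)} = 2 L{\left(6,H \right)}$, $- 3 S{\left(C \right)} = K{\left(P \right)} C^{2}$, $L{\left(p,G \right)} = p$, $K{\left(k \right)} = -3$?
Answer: $7752$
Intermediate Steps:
$P = -1$ ($P = \left(- \frac{1}{3}\right) 3 = -1$)
$S{\left(C \right)} = C^{2}$ ($S{\left(C \right)} = - \frac{\left(-3\right) C^{2}}{3} = C^{2}$)
$I{\left(H \right)} = 12$ ($I{\left(H \right)} = 2 \cdot 6 = 12$)
$\left(S{\left(-14 \right)} + 450\right) I{\left(-4 \right)} = \left(\left(-14\right)^{2} + 450\right) 12 = \left(196 + 450\right) 12 = 646 \cdot 12 = 7752$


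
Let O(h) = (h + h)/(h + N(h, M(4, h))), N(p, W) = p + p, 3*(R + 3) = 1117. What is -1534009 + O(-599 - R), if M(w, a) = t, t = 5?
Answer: -4602025/3 ≈ -1.5340e+6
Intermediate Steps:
R = 1108/3 (R = -3 + (⅓)*1117 = -3 + 1117/3 = 1108/3 ≈ 369.33)
M(w, a) = 5
N(p, W) = 2*p
O(h) = ⅔ (O(h) = (h + h)/(h + 2*h) = (2*h)/((3*h)) = (2*h)*(1/(3*h)) = ⅔)
-1534009 + O(-599 - R) = -1534009 + ⅔ = -4602025/3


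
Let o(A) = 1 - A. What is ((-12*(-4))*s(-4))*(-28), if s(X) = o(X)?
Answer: -6720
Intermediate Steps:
s(X) = 1 - X
((-12*(-4))*s(-4))*(-28) = ((-12*(-4))*(1 - 1*(-4)))*(-28) = (48*(1 + 4))*(-28) = (48*5)*(-28) = 240*(-28) = -6720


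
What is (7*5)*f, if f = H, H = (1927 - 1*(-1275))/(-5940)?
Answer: -11207/594 ≈ -18.867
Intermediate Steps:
H = -1601/2970 (H = (1927 + 1275)*(-1/5940) = 3202*(-1/5940) = -1601/2970 ≈ -0.53906)
f = -1601/2970 ≈ -0.53906
(7*5)*f = (7*5)*(-1601/2970) = 35*(-1601/2970) = -11207/594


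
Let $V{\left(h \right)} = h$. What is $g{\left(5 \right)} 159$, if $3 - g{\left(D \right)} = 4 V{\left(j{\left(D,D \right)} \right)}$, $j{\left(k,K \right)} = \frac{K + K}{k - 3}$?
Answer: $-2703$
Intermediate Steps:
$j{\left(k,K \right)} = \frac{2 K}{-3 + k}$
$g{\left(D \right)} = 3 - \frac{8 D}{-3 + D}$ ($g{\left(D \right)} = 3 - 4 \frac{2 D}{-3 + D} = 3 - \frac{8 D}{-3 + D}$)
$g{\left(5 \right)} 159 = \frac{-9 - 25}{-3 + 5} \cdot 159 = \frac{-9 - 25}{2} \cdot 159 = \frac{1}{2} \left(-34\right) 159 = \left(-17\right) 159 = -2703$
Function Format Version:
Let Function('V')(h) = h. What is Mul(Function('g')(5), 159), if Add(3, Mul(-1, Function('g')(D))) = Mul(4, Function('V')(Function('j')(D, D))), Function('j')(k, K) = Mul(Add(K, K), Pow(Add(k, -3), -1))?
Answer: -2703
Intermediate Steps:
Function('j')(k, K) = Mul(2, K, Pow(Add(-3, k), -1)) (Function('j')(k, K) = Mul(Mul(2, K), Pow(Add(-3, k), -1)) = Mul(2, K, Pow(Add(-3, k), -1)))
Function('g')(D) = Add(3, Mul(-8, D, Pow(Add(-3, D), -1))) (Function('g')(D) = Add(3, Mul(-1, Mul(4, Mul(2, D, Pow(Add(-3, D), -1))))) = Add(3, Mul(-1, Mul(8, D, Pow(Add(-3, D), -1)))) = Add(3, Mul(-8, D, Pow(Add(-3, D), -1))))
Mul(Function('g')(5), 159) = Mul(Mul(Pow(Add(-3, 5), -1), Add(-9, Mul(-5, 5))), 159) = Mul(Mul(Pow(2, -1), Add(-9, -25)), 159) = Mul(Mul(Rational(1, 2), -34), 159) = Mul(-17, 159) = -2703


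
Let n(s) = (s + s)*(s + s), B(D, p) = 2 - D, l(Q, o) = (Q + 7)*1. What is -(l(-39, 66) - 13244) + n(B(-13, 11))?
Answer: 14176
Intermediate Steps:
l(Q, o) = 7 + Q (l(Q, o) = (7 + Q)*1 = 7 + Q)
n(s) = 4*s² (n(s) = (2*s)*(2*s) = 4*s²)
-(l(-39, 66) - 13244) + n(B(-13, 11)) = -((7 - 39) - 13244) + 4*(2 - 1*(-13))² = -(-32 - 13244) + 4*(2 + 13)² = -1*(-13276) + 4*15² = 13276 + 4*225 = 13276 + 900 = 14176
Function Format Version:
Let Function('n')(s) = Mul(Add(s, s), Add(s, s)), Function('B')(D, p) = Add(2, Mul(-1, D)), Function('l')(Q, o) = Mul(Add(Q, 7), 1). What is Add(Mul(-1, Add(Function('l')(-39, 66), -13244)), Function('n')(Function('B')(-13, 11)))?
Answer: 14176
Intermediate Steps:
Function('l')(Q, o) = Add(7, Q) (Function('l')(Q, o) = Mul(Add(7, Q), 1) = Add(7, Q))
Function('n')(s) = Mul(4, Pow(s, 2)) (Function('n')(s) = Mul(Mul(2, s), Mul(2, s)) = Mul(4, Pow(s, 2)))
Add(Mul(-1, Add(Function('l')(-39, 66), -13244)), Function('n')(Function('B')(-13, 11))) = Add(Mul(-1, Add(Add(7, -39), -13244)), Mul(4, Pow(Add(2, Mul(-1, -13)), 2))) = Add(Mul(-1, Add(-32, -13244)), Mul(4, Pow(Add(2, 13), 2))) = Add(Mul(-1, -13276), Mul(4, Pow(15, 2))) = Add(13276, Mul(4, 225)) = Add(13276, 900) = 14176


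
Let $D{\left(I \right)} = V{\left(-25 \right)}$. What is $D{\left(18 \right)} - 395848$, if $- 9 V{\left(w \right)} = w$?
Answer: $- \frac{3562607}{9} \approx -3.9585 \cdot 10^{5}$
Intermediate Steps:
$V{\left(w \right)} = - \frac{w}{9}$
$D{\left(I \right)} = \frac{25}{9}$ ($D{\left(I \right)} = \left(- \frac{1}{9}\right) \left(-25\right) = \frac{25}{9}$)
$D{\left(18 \right)} - 395848 = \frac{25}{9} - 395848 = - \frac{3562607}{9}$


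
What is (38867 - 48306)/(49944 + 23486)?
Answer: -9439/73430 ≈ -0.12854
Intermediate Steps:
(38867 - 48306)/(49944 + 23486) = -9439/73430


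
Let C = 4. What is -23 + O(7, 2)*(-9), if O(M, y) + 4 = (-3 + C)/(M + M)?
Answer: 173/14 ≈ 12.357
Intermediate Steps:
O(M, y) = -4 + 1/(2*M) (O(M, y) = -4 + (-3 + 4)/(M + M) = -4 + 1/(2*M))
-23 + O(7, 2)*(-9) = -23 + (-4 + (½)/7)*(-9) = -23 + (-4 + (½)*(⅐))*(-9) = -23 + (-4 + 1/14)*(-9) = -23 - 55/14*(-9) = -23 + 495/14 = 173/14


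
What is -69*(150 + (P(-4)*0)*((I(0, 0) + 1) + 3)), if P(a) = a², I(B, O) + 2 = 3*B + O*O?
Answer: -10350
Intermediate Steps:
I(B, O) = -2 + O² + 3*B (I(B, O) = -2 + (3*B + O*O) = -2 + (3*B + O²) = -2 + (O² + 3*B) = -2 + O² + 3*B)
-69*(150 + (P(-4)*0)*((I(0, 0) + 1) + 3)) = -69*(150 + ((-4)²*0)*(((-2 + 0² + 3*0) + 1) + 3)) = -69*(150 + (16*0)*(((-2 + 0 + 0) + 1) + 3)) = -69*(150 + 0*((-2 + 1) + 3)) = -69*(150 + 0*(-1 + 3)) = -69*(150 + 0*2) = -69*(150 + 0) = -69*150 = -10350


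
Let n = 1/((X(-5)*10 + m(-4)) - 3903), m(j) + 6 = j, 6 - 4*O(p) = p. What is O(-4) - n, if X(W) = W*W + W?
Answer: 18567/7426 ≈ 2.5003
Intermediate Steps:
O(p) = 3/2 - p/4
X(W) = W + W**2 (X(W) = W**2 + W = W + W**2)
m(j) = -6 + j
n = -1/3713 (n = 1/((-5*(1 - 5)*10 + (-6 - 4)) - 3903) = 1/((-5*(-4)*10 - 10) - 3903) = 1/((20*10 - 10) - 3903) = 1/((200 - 10) - 3903) = 1/(190 - 3903) = 1/(-3713) = -1/3713 ≈ -0.00026932)
O(-4) - n = (3/2 - 1/4*(-4)) - 1*(-1/3713) = (3/2 + 1) + 1/3713 = 5/2 + 1/3713 = 18567/7426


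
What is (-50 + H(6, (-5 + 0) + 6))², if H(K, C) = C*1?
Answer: 2401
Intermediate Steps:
H(K, C) = C
(-50 + H(6, (-5 + 0) + 6))² = (-50 + ((-5 + 0) + 6))² = (-50 + (-5 + 6))² = (-50 + 1)² = (-49)² = 2401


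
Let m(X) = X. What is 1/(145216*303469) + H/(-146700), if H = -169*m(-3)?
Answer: -1861896407119/538738076366400 ≈ -0.0034560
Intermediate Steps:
H = 507 (H = -169*(-3) = 507)
1/(145216*303469) + H/(-146700) = 1/(145216*303469) + 507/(-146700) = (1/145216)*(1/303469) + 507*(-1/146700) = 1/44068554304 - 169/48900 = -1861896407119/538738076366400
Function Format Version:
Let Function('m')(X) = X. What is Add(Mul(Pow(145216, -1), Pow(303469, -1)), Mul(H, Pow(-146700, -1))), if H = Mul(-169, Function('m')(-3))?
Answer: Rational(-1861896407119, 538738076366400) ≈ -0.0034560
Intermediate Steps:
H = 507 (H = Mul(-169, -3) = 507)
Add(Mul(Pow(145216, -1), Pow(303469, -1)), Mul(H, Pow(-146700, -1))) = Add(Mul(Pow(145216, -1), Pow(303469, -1)), Mul(507, Pow(-146700, -1))) = Add(Mul(Rational(1, 145216), Rational(1, 303469)), Mul(507, Rational(-1, 146700))) = Add(Rational(1, 44068554304), Rational(-169, 48900)) = Rational(-1861896407119, 538738076366400)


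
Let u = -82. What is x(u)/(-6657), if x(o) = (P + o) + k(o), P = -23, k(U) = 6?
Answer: 33/2219 ≈ 0.014872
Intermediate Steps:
x(o) = -17 + o (x(o) = (-23 + o) + 6 = -17 + o)
x(u)/(-6657) = (-17 - 82)/(-6657) = -99*(-1/6657) = 33/2219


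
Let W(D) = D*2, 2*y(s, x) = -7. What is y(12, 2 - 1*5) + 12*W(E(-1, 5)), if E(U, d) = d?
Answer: 233/2 ≈ 116.50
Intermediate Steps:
y(s, x) = -7/2 (y(s, x) = (½)*(-7) = -7/2)
W(D) = 2*D
y(12, 2 - 1*5) + 12*W(E(-1, 5)) = -7/2 + 12*(2*5) = -7/2 + 12*10 = -7/2 + 120 = 233/2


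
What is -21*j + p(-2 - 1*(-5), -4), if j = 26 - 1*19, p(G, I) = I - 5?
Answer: -156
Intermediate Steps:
p(G, I) = -5 + I
j = 7 (j = 26 - 19 = 7)
-21*j + p(-2 - 1*(-5), -4) = -21*7 + (-5 - 4) = -147 - 9 = -156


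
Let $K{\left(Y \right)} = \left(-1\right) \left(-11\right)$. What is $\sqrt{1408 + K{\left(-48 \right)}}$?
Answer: $\sqrt{1419} \approx 37.67$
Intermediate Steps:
$K{\left(Y \right)} = 11$
$\sqrt{1408 + K{\left(-48 \right)}} = \sqrt{1408 + 11} = \sqrt{1419}$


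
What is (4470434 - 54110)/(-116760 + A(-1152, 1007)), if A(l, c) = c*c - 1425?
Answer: 1104081/223966 ≈ 4.9297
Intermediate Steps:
A(l, c) = -1425 + c² (A(l, c) = c² - 1425 = -1425 + c²)
(4470434 - 54110)/(-116760 + A(-1152, 1007)) = (4470434 - 54110)/(-116760 + (-1425 + 1007²)) = 4416324/(-116760 + (-1425 + 1014049)) = 4416324/(-116760 + 1012624) = 4416324/895864 = 4416324*(1/895864) = 1104081/223966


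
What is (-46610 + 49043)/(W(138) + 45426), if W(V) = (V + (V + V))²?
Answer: 811/72274 ≈ 0.011221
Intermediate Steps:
W(V) = 9*V² (W(V) = (V + 2*V)² = (3*V)² = 9*V²)
(-46610 + 49043)/(W(138) + 45426) = (-46610 + 49043)/(9*138² + 45426) = 2433/(9*19044 + 45426) = 2433/(171396 + 45426) = 2433/216822 = 2433*(1/216822) = 811/72274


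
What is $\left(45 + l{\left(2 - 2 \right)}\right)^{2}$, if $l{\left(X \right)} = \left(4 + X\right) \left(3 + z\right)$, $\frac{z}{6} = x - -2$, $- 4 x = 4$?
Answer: $6561$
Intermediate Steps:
$x = -1$ ($x = \left(- \frac{1}{4}\right) 4 = -1$)
$z = 6$ ($z = 6 \left(-1 - -2\right) = 6 \left(-1 + 2\right) = 6 \cdot 1 = 6$)
$l{\left(X \right)} = 36 + 9 X$ ($l{\left(X \right)} = \left(4 + X\right) \left(3 + 6\right) = \left(4 + X\right) 9 = 36 + 9 X$)
$\left(45 + l{\left(2 - 2 \right)}\right)^{2} = \left(45 + \left(36 + 9 \left(2 - 2\right)\right)\right)^{2} = \left(45 + \left(36 + 9 \cdot 0\right)\right)^{2} = \left(45 + \left(36 + 0\right)\right)^{2} = \left(45 + 36\right)^{2} = 81^{2} = 6561$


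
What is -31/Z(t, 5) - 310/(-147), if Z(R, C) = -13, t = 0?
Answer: 8587/1911 ≈ 4.4935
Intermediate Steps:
-31/Z(t, 5) - 310/(-147) = -31/(-13) - 310/(-147) = -31*(-1/13) - 310*(-1/147) = 31/13 + 310/147 = 8587/1911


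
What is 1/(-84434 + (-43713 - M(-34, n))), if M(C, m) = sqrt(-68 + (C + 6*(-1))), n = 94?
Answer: I/(-128147*I + 6*sqrt(3)) ≈ -7.8035e-6 + 6.3284e-10*I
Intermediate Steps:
M(C, m) = sqrt(-74 + C) (M(C, m) = sqrt(-68 + (C - 6)) = sqrt(-68 + (-6 + C)) = sqrt(-74 + C))
1/(-84434 + (-43713 - M(-34, n))) = 1/(-84434 + (-43713 - sqrt(-74 - 34))) = 1/(-84434 + (-43713 - sqrt(-108))) = 1/(-84434 + (-43713 - 6*I*sqrt(3))) = 1/(-128147 - 6*I*sqrt(3))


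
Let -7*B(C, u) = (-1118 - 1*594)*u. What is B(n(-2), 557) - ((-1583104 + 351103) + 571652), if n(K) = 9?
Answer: 5576027/7 ≈ 7.9658e+5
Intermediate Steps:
B(C, u) = 1712*u/7 (B(C, u) = -(-1118 - 1*594)*u/7 = -(-1118 - 594)*u/7 = -(-1712)*u/7 = 1712*u/7)
B(n(-2), 557) - ((-1583104 + 351103) + 571652) = (1712/7)*557 - ((-1583104 + 351103) + 571652) = 953584/7 - (-1232001 + 571652) = 953584/7 - 1*(-660349) = 953584/7 + 660349 = 5576027/7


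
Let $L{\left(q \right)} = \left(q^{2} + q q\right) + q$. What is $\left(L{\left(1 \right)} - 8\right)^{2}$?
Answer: $25$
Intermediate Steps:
$L{\left(q \right)} = q + 2 q^{2}$ ($L{\left(q \right)} = \left(q^{2} + q^{2}\right) + q = 2 q^{2} + q = q + 2 q^{2}$)
$\left(L{\left(1 \right)} - 8\right)^{2} = \left(1 \left(1 + 2 \cdot 1\right) - 8\right)^{2} = \left(1 \left(1 + 2\right) - 8\right)^{2} = \left(1 \cdot 3 - 8\right)^{2} = \left(3 - 8\right)^{2} = \left(-5\right)^{2} = 25$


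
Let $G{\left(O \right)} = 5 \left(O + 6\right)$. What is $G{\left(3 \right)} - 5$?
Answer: $40$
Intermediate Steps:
$G{\left(O \right)} = 30 + 5 O$ ($G{\left(O \right)} = 5 \left(6 + O\right) = 30 + 5 O$)
$G{\left(3 \right)} - 5 = \left(30 + 5 \cdot 3\right) - 5 = \left(30 + 15\right) - 5 = 45 - 5 = 40$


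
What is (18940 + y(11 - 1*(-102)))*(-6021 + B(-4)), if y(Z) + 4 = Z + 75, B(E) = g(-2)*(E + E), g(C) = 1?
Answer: -115298596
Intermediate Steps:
B(E) = 2*E (B(E) = 1*(E + E) = 1*(2*E) = 2*E)
y(Z) = 71 + Z (y(Z) = -4 + (Z + 75) = -4 + (75 + Z) = 71 + Z)
(18940 + y(11 - 1*(-102)))*(-6021 + B(-4)) = (18940 + (71 + (11 - 1*(-102))))*(-6021 + 2*(-4)) = (18940 + (71 + (11 + 102)))*(-6021 - 8) = (18940 + (71 + 113))*(-6029) = (18940 + 184)*(-6029) = 19124*(-6029) = -115298596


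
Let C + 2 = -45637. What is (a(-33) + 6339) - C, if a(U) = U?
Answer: 51945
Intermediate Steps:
C = -45639 (C = -2 - 45637 = -45639)
(a(-33) + 6339) - C = (-33 + 6339) - 1*(-45639) = 6306 + 45639 = 51945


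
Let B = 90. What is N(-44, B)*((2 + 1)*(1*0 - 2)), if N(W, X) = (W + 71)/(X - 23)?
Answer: -162/67 ≈ -2.4179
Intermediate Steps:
N(W, X) = (71 + W)/(-23 + X)
N(-44, B)*((2 + 1)*(1*0 - 2)) = ((71 - 44)/(-23 + 90))*((2 + 1)*(1*0 - 2)) = (27/67)*(3*(0 - 2)) = ((1/67)*27)*(3*(-2)) = (27/67)*(-6) = -162/67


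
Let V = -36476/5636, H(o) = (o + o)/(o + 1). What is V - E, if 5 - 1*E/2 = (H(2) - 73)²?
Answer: 130053169/12681 ≈ 10256.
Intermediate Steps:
H(o) = 2*o/(1 + o) (H(o) = (2*o)/(1 + o) = 2*o/(1 + o))
E = -92360/9 (E = 10 - 2*(2*2/(1 + 2) - 73)² = 10 - 2*(2*2/3 - 73)² = 10 - 2*(2*2*(⅓) - 73)² = 10 - 2*(4/3 - 73)² = 10 - 2*(-215/3)² = 10 - 2*46225/9 = 10 - 92450/9 = -92360/9 ≈ -10262.)
V = -9119/1409 (V = -36476*1/5636 = -9119/1409 ≈ -6.4720)
V - E = -9119/1409 - 1*(-92360/9) = -9119/1409 + 92360/9 = 130053169/12681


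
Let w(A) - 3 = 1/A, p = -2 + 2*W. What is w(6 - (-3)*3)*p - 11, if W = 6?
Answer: 59/3 ≈ 19.667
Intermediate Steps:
p = 10 (p = -2 + 2*6 = -2 + 12 = 10)
w(A) = 3 + 1/A
w(6 - (-3)*3)*p - 11 = (3 + 1/(6 - (-3)*3))*10 - 11 = (3 + 1/(6 - 1*(-9)))*10 - 11 = (3 + 1/(6 + 9))*10 - 11 = (3 + 1/15)*10 - 11 = (46/15)*10 - 11 = 92/3 - 11 = 59/3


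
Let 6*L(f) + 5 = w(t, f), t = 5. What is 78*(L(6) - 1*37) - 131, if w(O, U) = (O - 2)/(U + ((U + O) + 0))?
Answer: -52355/17 ≈ -3079.7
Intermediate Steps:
w(O, U) = (-2 + O)/(O + 2*U) (w(O, U) = (-2 + O)/(U + ((O + U) + 0)) = (-2 + O)/(U + (O + U)) = (-2 + O)/(O + 2*U))
L(f) = -⅚ + 1/(2*(5 + 2*f)) (L(f) = -⅚ + ((-2 + 5)/(5 + 2*f))/6 = -⅚ + (3/(5 + 2*f))/6 = -⅚ + 1/(2*(5 + 2*f)))
78*(L(6) - 1*37) - 131 = 78*((-11 - 5*6)/(3*(5 + 2*6)) - 1*37) - 131 = 78*((-11 - 30)/(3*(5 + 12)) - 37) - 131 = 78*((⅓)*(-41)/17 - 37) - 131 = 78*((⅓)*(1/17)*(-41) - 37) - 131 = 78*(-41/51 - 37) - 131 = 78*(-1928/51) - 131 = -50128/17 - 131 = -52355/17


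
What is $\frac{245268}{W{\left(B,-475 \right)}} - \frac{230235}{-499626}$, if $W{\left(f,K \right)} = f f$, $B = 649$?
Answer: $\frac{73172494001}{70147656942} \approx 1.0431$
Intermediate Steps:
$W{\left(f,K \right)} = f^{2}$
$\frac{245268}{W{\left(B,-475 \right)}} - \frac{230235}{-499626} = \frac{245268}{649^{2}} - \frac{230235}{-499626} = \frac{245268}{421201} - - \frac{76745}{166542} = 245268 \cdot \frac{1}{421201} + \frac{76745}{166542} = \frac{245268}{421201} + \frac{76745}{166542} = \frac{73172494001}{70147656942}$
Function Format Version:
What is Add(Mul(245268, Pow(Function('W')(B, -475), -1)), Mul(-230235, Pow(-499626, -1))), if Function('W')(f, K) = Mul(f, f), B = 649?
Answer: Rational(73172494001, 70147656942) ≈ 1.0431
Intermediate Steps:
Function('W')(f, K) = Pow(f, 2)
Add(Mul(245268, Pow(Function('W')(B, -475), -1)), Mul(-230235, Pow(-499626, -1))) = Add(Mul(245268, Pow(Pow(649, 2), -1)), Mul(-230235, Pow(-499626, -1))) = Add(Mul(245268, Pow(421201, -1)), Mul(-230235, Rational(-1, 499626))) = Add(Mul(245268, Rational(1, 421201)), Rational(76745, 166542)) = Add(Rational(245268, 421201), Rational(76745, 166542)) = Rational(73172494001, 70147656942)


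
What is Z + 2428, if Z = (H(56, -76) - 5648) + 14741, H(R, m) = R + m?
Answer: 11501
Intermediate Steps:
Z = 9073 (Z = ((56 - 76) - 5648) + 14741 = (-20 - 5648) + 14741 = -5668 + 14741 = 9073)
Z + 2428 = 9073 + 2428 = 11501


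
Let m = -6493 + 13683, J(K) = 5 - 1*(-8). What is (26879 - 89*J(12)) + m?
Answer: 32912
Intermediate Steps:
J(K) = 13 (J(K) = 5 + 8 = 13)
m = 7190
(26879 - 89*J(12)) + m = (26879 - 89*13) + 7190 = (26879 - 1157) + 7190 = 25722 + 7190 = 32912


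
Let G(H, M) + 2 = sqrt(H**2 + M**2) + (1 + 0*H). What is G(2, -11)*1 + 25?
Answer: 24 + 5*sqrt(5) ≈ 35.180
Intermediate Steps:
G(H, M) = -1 + sqrt(H**2 + M**2) (G(H, M) = -2 + (sqrt(H**2 + M**2) + (1 + 0*H)) = -2 + (sqrt(H**2 + M**2) + (1 + 0)) = -2 + (sqrt(H**2 + M**2) + 1) = -2 + (1 + sqrt(H**2 + M**2)) = -1 + sqrt(H**2 + M**2))
G(2, -11)*1 + 25 = (-1 + sqrt(2**2 + (-11)**2))*1 + 25 = (-1 + sqrt(4 + 121))*1 + 25 = (-1 + sqrt(125))*1 + 25 = (-1 + 5*sqrt(5))*1 + 25 = (-1 + 5*sqrt(5)) + 25 = 24 + 5*sqrt(5)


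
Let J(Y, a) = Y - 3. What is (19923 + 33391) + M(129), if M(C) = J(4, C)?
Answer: 53315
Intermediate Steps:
J(Y, a) = -3 + Y
M(C) = 1 (M(C) = -3 + 4 = 1)
(19923 + 33391) + M(129) = (19923 + 33391) + 1 = 53314 + 1 = 53315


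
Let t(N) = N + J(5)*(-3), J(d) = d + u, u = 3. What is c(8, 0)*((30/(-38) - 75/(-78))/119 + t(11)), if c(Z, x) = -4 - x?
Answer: 89898/1729 ≈ 51.994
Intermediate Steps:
J(d) = 3 + d (J(d) = d + 3 = 3 + d)
t(N) = -24 + N (t(N) = N + (3 + 5)*(-3) = N + 8*(-3) = N - 24 = -24 + N)
c(8, 0)*((30/(-38) - 75/(-78))/119 + t(11)) = (-4 - 1*0)*((30/(-38) - 75/(-78))/119 + (-24 + 11)) = (-4 + 0)*((30*(-1/38) - 75*(-1/78))*(1/119) - 13) = -4*((-15/19 + 25/26)*(1/119) - 13) = -4*((85/494)*(1/119) - 13) = -4*(5/3458 - 13) = -4*(-44949/3458) = 89898/1729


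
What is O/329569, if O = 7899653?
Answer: 7899653/329569 ≈ 23.970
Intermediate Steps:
O/329569 = 7899653/329569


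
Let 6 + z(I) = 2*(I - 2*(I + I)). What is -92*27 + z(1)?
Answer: -2496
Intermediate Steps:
z(I) = -6 - 6*I (z(I) = -6 + 2*(I - 2*(I + I)) = -6 + 2*(I - 4*I) = -6 + 2*(-3*I) = -6 - 6*I)
-92*27 + z(1) = -92*27 + (-6 - 6*1) = -2484 + (-6 - 6) = -2484 - 12 = -2496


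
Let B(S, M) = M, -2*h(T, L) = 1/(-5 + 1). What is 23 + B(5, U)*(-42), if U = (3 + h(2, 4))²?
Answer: -12389/32 ≈ -387.16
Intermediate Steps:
h(T, L) = ⅛ (h(T, L) = -1/(2*(-5 + 1)) = -½/(-4) = -½*(-¼) = ⅛)
U = 625/64 (U = (3 + ⅛)² = (25/8)² = 625/64 ≈ 9.7656)
23 + B(5, U)*(-42) = 23 + (625/64)*(-42) = 23 - 13125/32 = -12389/32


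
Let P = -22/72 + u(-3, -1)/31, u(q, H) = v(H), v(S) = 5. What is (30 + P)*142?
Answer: 2365649/558 ≈ 4239.5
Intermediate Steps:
u(q, H) = 5
P = -161/1116 (P = -22/72 + 5/31 = -22*1/72 + 5*(1/31) = -11/36 + 5/31 = -161/1116 ≈ -0.14427)
(30 + P)*142 = (30 - 161/1116)*142 = (33319/1116)*142 = 2365649/558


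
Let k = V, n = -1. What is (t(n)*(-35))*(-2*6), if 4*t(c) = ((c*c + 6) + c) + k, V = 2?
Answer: 840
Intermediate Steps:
k = 2
t(c) = 2 + c/4 + c**2/4 (t(c) = (((c*c + 6) + c) + 2)/4 = (((c**2 + 6) + c) + 2)/4 = (((6 + c**2) + c) + 2)/4 = ((6 + c + c**2) + 2)/4 = (8 + c + c**2)/4 = 2 + c/4 + c**2/4)
(t(n)*(-35))*(-2*6) = ((2 + (1/4)*(-1) + (1/4)*(-1)**2)*(-35))*(-2*6) = ((2 - 1/4 + (1/4)*1)*(-35))*(-12) = ((2 - 1/4 + 1/4)*(-35))*(-12) = (2*(-35))*(-12) = -70*(-12) = 840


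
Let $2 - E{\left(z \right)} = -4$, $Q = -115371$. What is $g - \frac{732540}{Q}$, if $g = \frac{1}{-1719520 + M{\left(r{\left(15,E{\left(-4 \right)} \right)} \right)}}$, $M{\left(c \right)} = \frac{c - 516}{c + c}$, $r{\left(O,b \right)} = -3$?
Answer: $\frac{279900822382}{44082836073} \approx 6.3494$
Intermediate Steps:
$E{\left(z \right)} = 6$ ($E{\left(z \right)} = 2 - -4 = 2 + 4 = 6$)
$M{\left(c \right)} = \frac{-516 + c}{2 c}$
$g = - \frac{2}{3438867}$ ($g = \frac{1}{-1719520 + \frac{-516 - 3}{2 \left(-3\right)}} = \frac{1}{-1719520 + \frac{1}{2} \left(- \frac{1}{3}\right) \left(-519\right)} = \frac{1}{-1719520 + \frac{173}{2}} = \frac{1}{- \frac{3438867}{2}} = - \frac{2}{3438867} \approx -5.8159 \cdot 10^{-7}$)
$g - \frac{732540}{Q} = - \frac{2}{3438867} - \frac{732540}{-115371} = - \frac{2}{3438867} - - \frac{244180}{38457} = - \frac{2}{3438867} + \frac{244180}{38457} = \frac{279900822382}{44082836073}$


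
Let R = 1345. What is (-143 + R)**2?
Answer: 1444804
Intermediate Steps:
(-143 + R)**2 = (-143 + 1345)**2 = 1202**2 = 1444804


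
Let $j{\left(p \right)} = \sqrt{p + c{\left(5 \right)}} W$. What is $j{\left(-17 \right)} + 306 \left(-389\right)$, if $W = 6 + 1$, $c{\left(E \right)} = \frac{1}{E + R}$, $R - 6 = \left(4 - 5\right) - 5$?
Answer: $-119034 + \frac{14 i \sqrt{105}}{5} \approx -1.1903 \cdot 10^{5} + 28.691 i$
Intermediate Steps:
$R = 0$ ($R = 6 + \left(\left(4 - 5\right) - 5\right) = 6 - 6 = 0$)
$c{\left(E \right)} = \frac{1}{E}$ ($c{\left(E \right)} = \frac{1}{E + 0} = \frac{1}{E}$)
$W = 7$
$j{\left(p \right)} = 7 \sqrt{\frac{1}{5} + p}$ ($j{\left(p \right)} = \sqrt{p + \frac{1}{5}} \cdot 7 = \sqrt{\frac{1}{5} + p} 7 = 7 \sqrt{\frac{1}{5} + p}$)
$j{\left(-17 \right)} + 306 \left(-389\right) = \frac{7 \sqrt{5 + 25 \left(-17\right)}}{5} + 306 \left(-389\right) = \frac{7 \sqrt{5 - 425}}{5} - 119034 = \frac{7 \sqrt{-420}}{5} - 119034 = \frac{7 \cdot 2 i \sqrt{105}}{5} - 119034 = \frac{14 i \sqrt{105}}{5} - 119034 = -119034 + \frac{14 i \sqrt{105}}{5}$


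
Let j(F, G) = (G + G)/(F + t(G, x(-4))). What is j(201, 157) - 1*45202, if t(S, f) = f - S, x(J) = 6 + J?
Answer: -1039489/23 ≈ -45195.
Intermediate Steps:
j(F, G) = 2*G/(2 + F - G) (j(F, G) = (G + G)/(F + ((6 - 4) - G)) = (2*G)/(F + (2 - G)) = (2*G)/(2 + F - G) = 2*G/(2 + F - G))
j(201, 157) - 1*45202 = 2*157/(2 + 201 - 1*157) - 1*45202 = 2*157/(2 + 201 - 157) - 45202 = 2*157/46 - 45202 = 2*157*(1/46) - 45202 = 157/23 - 45202 = -1039489/23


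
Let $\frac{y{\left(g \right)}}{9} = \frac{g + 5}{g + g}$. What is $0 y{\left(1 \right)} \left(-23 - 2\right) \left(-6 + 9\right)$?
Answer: $0$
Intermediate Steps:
$y{\left(g \right)} = \frac{9 \left(5 + g\right)}{2 g}$ ($y{\left(g \right)} = 9 \frac{g + 5}{g + g} = 9 \frac{5 + g}{2 g} = \frac{9 \left(5 + g\right)}{2 g}$)
$0 y{\left(1 \right)} \left(-23 - 2\right) \left(-6 + 9\right) = 0 \frac{9 \left(5 + 1\right)}{2 \cdot 1} \left(-23 - 2\right) \left(-6 + 9\right) = 0 \cdot \frac{9}{2} \cdot 1 \cdot 6 \left(\left(-25\right) 3\right) = 0 \cdot 27 \left(-75\right) = 0 \left(-75\right) = 0$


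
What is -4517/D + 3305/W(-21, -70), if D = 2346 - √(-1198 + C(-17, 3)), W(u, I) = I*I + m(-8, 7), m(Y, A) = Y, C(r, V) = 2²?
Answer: (-14343634*I + 3305*√1194)/(4892*(√1194 + 2346*I)) ≈ -1.2494 - 0.028353*I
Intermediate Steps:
C(r, V) = 4
W(u, I) = -8 + I² (W(u, I) = I*I - 8 = I² - 8 = -8 + I²)
D = 2346 - I*√1194 (D = 2346 - √(-1198 + 4) = 2346 - √(-1194) = 2346 - I*√1194 ≈ 2346.0 - 34.554*I)
-4517/D + 3305/W(-21, -70) = -4517/(2346 - I*√1194) + 3305/(-8 + (-70)²) = -4517/(2346 - I*√1194) + 3305/(-8 + 4900) = -4517/(2346 - I*√1194) + 3305/4892 = 3305/4892 - 4517/(2346 - I*√1194)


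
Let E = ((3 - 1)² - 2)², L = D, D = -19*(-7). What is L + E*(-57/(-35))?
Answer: 4883/35 ≈ 139.51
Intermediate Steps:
D = 133
L = 133
E = 4 (E = (2² - 2)² = (4 - 2)² = 2² = 4)
L + E*(-57/(-35)) = 133 + 4*(-57/(-35)) = 133 + 4*(-57*(-1/35)) = 133 + 4*(57/35) = 133 + 228/35 = 4883/35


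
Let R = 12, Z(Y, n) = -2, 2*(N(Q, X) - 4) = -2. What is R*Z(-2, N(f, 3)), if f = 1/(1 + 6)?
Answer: -24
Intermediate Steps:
f = ⅐ (f = 1/7 = ⅐ ≈ 0.14286)
N(Q, X) = 3 (N(Q, X) = 4 + (½)*(-2) = 4 - 1 = 3)
R*Z(-2, N(f, 3)) = 12*(-2) = -24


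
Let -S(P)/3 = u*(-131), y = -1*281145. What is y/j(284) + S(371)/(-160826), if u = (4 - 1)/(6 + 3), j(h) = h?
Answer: -22607731487/22837292 ≈ -989.95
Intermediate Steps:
y = -281145
u = ⅓ (u = 3/9 = 3*(⅑) = ⅓ ≈ 0.33333)
S(P) = 131 (S(P) = -(-131) = -3*(-131/3) = 131)
y/j(284) + S(371)/(-160826) = -281145/284 + 131/(-160826) = -281145*1/284 + 131*(-1/160826) = -281145/284 - 131/160826 = -22607731487/22837292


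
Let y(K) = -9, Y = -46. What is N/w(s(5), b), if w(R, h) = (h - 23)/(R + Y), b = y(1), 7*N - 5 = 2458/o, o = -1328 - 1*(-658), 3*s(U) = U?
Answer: 4237/16080 ≈ 0.26349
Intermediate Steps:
s(U) = U/3
o = -670 (o = -1328 + 658 = -670)
N = 446/2345 (N = 5/7 + (2458/(-670))/7 = 5/7 + (2458*(-1/670))/7 = 5/7 + (⅐)*(-1229/335) = 5/7 - 1229/2345 = 446/2345 ≈ 0.19019)
b = -9
w(R, h) = (-23 + h)/(-46 + R) (w(R, h) = (h - 23)/(R - 46) = (-23 + h)/(-46 + R))
N/w(s(5), b) = 446/(2345*(((-23 - 9)/(-46 + (⅓)*5)))) = 446/(2345*((-32/(-46 + 5/3)))) = 446/(2345*((-32/(-133/3)))) = 446/(2345*((-3/133*(-32)))) = 446/(2345*(96/133)) = (446/2345)*(133/96) = 4237/16080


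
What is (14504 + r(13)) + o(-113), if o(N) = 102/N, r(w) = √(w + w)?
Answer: 1638850/113 + √26 ≈ 14508.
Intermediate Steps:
r(w) = √2*√w (r(w) = √(2*w) = √2*√w)
(14504 + r(13)) + o(-113) = (14504 + √2*√13) + 102/(-113) = (14504 + √26) + 102*(-1/113) = (14504 + √26) - 102/113 = 1638850/113 + √26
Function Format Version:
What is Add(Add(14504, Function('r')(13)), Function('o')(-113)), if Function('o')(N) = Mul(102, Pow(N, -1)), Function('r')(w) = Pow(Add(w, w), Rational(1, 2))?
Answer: Add(Rational(1638850, 113), Pow(26, Rational(1, 2))) ≈ 14508.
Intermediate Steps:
Function('r')(w) = Mul(Pow(2, Rational(1, 2)), Pow(w, Rational(1, 2))) (Function('r')(w) = Pow(Mul(2, w), Rational(1, 2)) = Mul(Pow(2, Rational(1, 2)), Pow(w, Rational(1, 2))))
Add(Add(14504, Function('r')(13)), Function('o')(-113)) = Add(Add(14504, Mul(Pow(2, Rational(1, 2)), Pow(13, Rational(1, 2)))), Mul(102, Pow(-113, -1))) = Add(Add(14504, Pow(26, Rational(1, 2))), Mul(102, Rational(-1, 113))) = Add(Add(14504, Pow(26, Rational(1, 2))), Rational(-102, 113)) = Add(Rational(1638850, 113), Pow(26, Rational(1, 2)))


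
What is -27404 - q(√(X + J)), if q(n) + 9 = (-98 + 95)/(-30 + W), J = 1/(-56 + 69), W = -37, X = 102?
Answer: -1835468/67 ≈ -27395.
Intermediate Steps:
J = 1/13 ≈ 0.076923
q(n) = -600/67 (q(n) = -9 + (-98 + 95)/(-30 - 37) = -9 - 3/(-67) = -9 - 3*(-1/67) = -9 + 3/67 = -600/67)
-27404 - q(√(X + J)) = -27404 - 1*(-600/67) = -27404 + 600/67 = -1835468/67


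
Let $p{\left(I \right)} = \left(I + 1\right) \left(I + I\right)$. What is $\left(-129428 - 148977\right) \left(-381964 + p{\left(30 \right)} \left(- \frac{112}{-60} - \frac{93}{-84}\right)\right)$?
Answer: $\frac{733605248745}{7} \approx 1.048 \cdot 10^{11}$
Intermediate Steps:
$p{\left(I \right)} = 2 I \left(1 + I\right)$ ($p{\left(I \right)} = \left(1 + I\right) 2 I = 2 I \left(1 + I\right)$)
$\left(-129428 - 148977\right) \left(-381964 + p{\left(30 \right)} \left(- \frac{112}{-60} - \frac{93}{-84}\right)\right) = \left(-129428 - 148977\right) \left(-381964 + 2 \cdot 30 \left(1 + 30\right) \left(- \frac{112}{-60} - \frac{93}{-84}\right)\right) = - 278405 \left(-381964 + 2 \cdot 30 \cdot 31 \left(\left(-112\right) \left(- \frac{1}{60}\right) - - \frac{31}{28}\right)\right) = - 278405 \left(-381964 + 1860 \left(\frac{28}{15} + \frac{31}{28}\right)\right) = - 278405 \left(-381964 + 1860 \cdot \frac{1249}{420}\right) = - 278405 \left(-381964 + \frac{38719}{7}\right) = \left(-278405\right) \left(- \frac{2635029}{7}\right) = \frac{733605248745}{7}$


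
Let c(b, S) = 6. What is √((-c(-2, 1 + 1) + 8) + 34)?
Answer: 6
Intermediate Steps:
√((-c(-2, 1 + 1) + 8) + 34) = √((-1*6 + 8) + 34) = √((-6 + 8) + 34) = √(2 + 34) = √36 = 6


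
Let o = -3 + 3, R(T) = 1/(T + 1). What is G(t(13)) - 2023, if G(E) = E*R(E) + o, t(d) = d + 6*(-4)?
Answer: -20219/10 ≈ -2021.9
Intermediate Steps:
R(T) = 1/(1 + T)
o = 0
t(d) = -24 + d (t(d) = d - 24 = -24 + d)
G(E) = E/(1 + E) (G(E) = E/(1 + E) + 0 = E/(1 + E))
G(t(13)) - 2023 = (-24 + 13)/(1 + (-24 + 13)) - 2023 = -11/(1 - 11) - 2023 = -11/(-10) - 2023 = -11*(-⅒) - 2023 = 11/10 - 2023 = -20219/10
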